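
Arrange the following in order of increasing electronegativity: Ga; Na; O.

Na < Ga < O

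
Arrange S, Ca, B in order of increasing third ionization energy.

S, B, Ca

Consider each +2 ion: S²⁺ still has 4 valence electrons; Ca²⁺ is the bare [Ar] core; B²⁺ still has 1 valence electron.
Breaking into a closed-shell core is much more expensive than removing a leftover valence electron — Ca has the largest IE_3 here.
Valence configurations: S²⁺ [Ne]3s²3p², B²⁺ [He]2s¹.
Approximate IE_3 values (kJ/mol): S 3357, Ca 4912, B 3660.
Hence IE_3: S < B < Ca.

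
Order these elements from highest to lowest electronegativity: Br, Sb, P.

Electronegativity increases across a period and decreases down a group, tracking effective nuclear charge and atomic size.
Neither a single period nor a single group — weigh both effects.
P > Sb: P sits above Sb in group 15, so the down-group effect alone puts P higher.
Br > P: period and group pull opposite ways; the across-period shift dominates (2.96 vs 2.19).
Approximate values (Pauling): P 2.19, Br 2.96, Sb 2.05.
So from highest to lowest: Br > P > Sb.

Br > P > Sb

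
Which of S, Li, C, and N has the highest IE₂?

Li

IE_2 is the cost of taking one more electron from the +1 cation: S⁺ still has 5 valence electrons; Li⁺ is the bare [He] core; C⁺ still has 3 valence electrons; N⁺ still has 4 valence electrons.
Core electrons are held far more tightly than valence electrons, so Li tops the IE_2 order.
Valence configurations: S⁺ [Ne]3s²3p³, C⁺ [He]2s²2p¹, N⁺ [He]2s²2p².
The numbers (kJ/mol): S 2252, Li 7298, C 2353, N 2856.
Hence IE_2: S < C < N < Li.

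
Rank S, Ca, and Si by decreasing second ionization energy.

IE_2 is the cost of taking one more electron from the +1 cation: S⁺ still has 5 valence electrons; Ca⁺ still has 1 valence electron; Si⁺ still has 3 valence electrons.
All are still removing valence electrons, so compare the +1 ions as you would atoms: IE_2 generally rises across a period (higher Z_eff) and falls down a group (larger shell), subject to the usual subshell exceptions.
Valence configurations: S⁺ [Ne]3s²3p³, Ca⁺ [Ar]4s¹, Si⁺ [Ne]3s²3p¹.
The numbers (kJ/mol): S 2252, Ca 1145, Si 1577.
Hence IE_2: Ca < Si < S.

S > Si > Ca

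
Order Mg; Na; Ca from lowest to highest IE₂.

Ca < Mg < Na

IE_2 is the cost of taking one more electron from the +1 cation: Mg⁺ still has 1 valence electron; Na⁺ is the bare [Ne] core; Ca⁺ still has 1 valence electron.
Pulling an electron out of a noble-gas core costs far more than removing a remaining valence electron, so Na sits at the high end of IE_2.
Valence configurations: Mg⁺ [Ne]3s¹, Ca⁺ [Ar]4s¹.
Tabulated IE_2 (kJ/mol): Mg 1451, Na 4562, Ca 1145.
Hence IE_2: Ca < Mg < Na.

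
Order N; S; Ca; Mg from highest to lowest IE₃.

Mg > Ca > N > S

The third ionization energy removes an electron from the +2 ion. For each element: N²⁺ still has 3 valence electrons; S²⁺ still has 4 valence electrons; Ca²⁺ is the bare [Ar] core; Mg²⁺ is the bare [Ne] core.
Breaking into a closed-shell core is much more expensive than removing a leftover valence electron — Ca and Mg have the largest IE_3 here.
Valence configurations: N²⁺ [He]2s²2p¹, S²⁺ [Ne]3s²3p².
Approximate IE_3 values (kJ/mol): N 4578, S 3357, Ca 4912, Mg 7733.
Overall IE_3 order: S < N < Ca < Mg.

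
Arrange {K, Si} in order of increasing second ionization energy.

The second ionization energy removes an electron from the +1 ion. For each element: K⁺ is the bare [Ar] core; Si⁺ still has 3 valence electrons.
Breaking into a closed-shell core is much more expensive than removing a leftover valence electron — K has the largest IE_2 here.
The numbers (kJ/mol): K 3052, Si 1577.
Overall IE_2 order: Si < K.

Si, K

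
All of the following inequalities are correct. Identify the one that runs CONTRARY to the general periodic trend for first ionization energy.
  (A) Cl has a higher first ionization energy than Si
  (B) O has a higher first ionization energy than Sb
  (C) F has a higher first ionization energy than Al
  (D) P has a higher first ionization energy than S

(D)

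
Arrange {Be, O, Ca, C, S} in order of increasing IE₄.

S, C, Ca, O, Be

IE_4 is the cost of taking one more electron from the +3 cation: Be³⁺ is already 1 electron into the core; O³⁺ still has 3 valence electrons; Ca³⁺ is already 1 electron into the core; C³⁺ still has 1 valence electron; S³⁺ still has 3 valence electrons.
Usually core removal costs more than valence removal, but here the competition is close: a tightly held n=2 valence electron can cost more to remove than an n=3 core electron, so the actual values have to decide it.
Valence configurations: O³⁺ [He]2s²2p¹, C³⁺ [He]2s¹, S³⁺ [Ne]3s²3p¹.
Approximate IE_4 values (kJ/mol): Be 21007, O 7469, Ca 6491, C 6223, S 4556.
Hence IE_4: S < C < Ca < O < Be.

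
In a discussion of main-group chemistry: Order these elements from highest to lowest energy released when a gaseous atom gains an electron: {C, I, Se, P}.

I > Se > C > P

C is in period 2, group 14; P is in period 3, group 15; Se is in period 4, group 16; I is in period 5, group 17.
Electron affinity generally becomes more exothermic across a period toward the halogens and less exothermic down a group.
A diagonal step moves right (one effect) and down (the opposite effect) at once.
C > P: the two effects oppose for this pair; the down-group effect wins (122 vs 72 kJ/mol).
Se > C: period and group pull opposite ways; the across-period shift dominates (195 vs 122 kJ/mol).
I > Se: the two effects oppose for this pair; the across-period effect wins (295 vs 195 kJ/mol).
For reference (kJ/mol): C 122, P 72, Se 195, I 295.
So from highest to lowest: I > Se > C > P.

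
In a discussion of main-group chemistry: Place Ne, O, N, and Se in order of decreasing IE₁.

N is in period 2, group 15; O is in period 2, group 16; Ne is in period 2, group 18; Se is in period 4, group 16.
IE₁ increases left→right with effective nuclear charge and decreases top→bottom as the valence shell moves farther out.
These span different periods and groups, so the two trends combine.
O > Se: they share group 16; the group trend gives O the larger value.
N > O: this pair runs against the simple trend — see the exception note.
Ne > N: both are in period 2; the period trend gives Ne the larger value.
Note the exception: N has a higher first ionization energy than O, contrary to the simple trend — pairing an electron in O's 2p⁴ costs repulsion energy, so O ionizes more easily than half-filled N (2p³).
For reference (kJ/mol): N 1402, O 1314, Ne 2081, Se 941.
So from highest to lowest: Ne > N > O > Se.

Ne > N > O > Se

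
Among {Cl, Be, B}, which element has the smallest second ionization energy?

Be

After 1 electron has been removed, what remains? Cl⁺ still has 6 valence electrons; Be⁺ still has 1 valence electron; B⁺ still has 2 valence electrons.
All are still removing valence electrons, so compare the +1 ions as you would atoms: IE_2 generally rises across a period (higher Z_eff) and falls down a group (larger shell), subject to the usual subshell exceptions.
Valence configurations: Cl⁺ [Ne]3s²3p⁴, Be⁺ [He]2s¹, B⁺ [He]2s².
The numbers (kJ/mol): Cl 2298, Be 1757, B 2427.
So the second ionization energies run Be < Cl < B.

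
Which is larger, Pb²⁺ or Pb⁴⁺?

Pb²⁺

Both ions have Z = 82 protons, but Pb⁴⁺ has lost more electrons, so its remaining electrons feel a larger effective nuclear charge per electron and are pulled in more tightly.
Higher positive charge → smaller ion, so Pb²⁺ > Pb⁴⁺.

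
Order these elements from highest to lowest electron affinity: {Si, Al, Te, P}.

Te > Si > P > Al

EA tends to increase across a period and decrease down a group, though the pattern is less regular than for IE or radius.
Neither a single period nor a single group — weigh both effects.
P > Al: both are in period 3; the period trend gives P the larger value.
Si > P: this pair runs against the simple trend — see the exception note.
Te > Si: the two effects oppose for this pair; the across-period effect wins (190 vs 134 kJ/mol).
Note the exception: Si has a higher electron affinity than P, contrary to the simple trend — adding an electron to P's half-filled 3p³ is unfavourable, so Si (3p²) has the more exothermic EA.
Approximate values (kJ/mol): Al 42, Si 134, P 72, Te 190.
So from highest to lowest: Te > Si > P > Al.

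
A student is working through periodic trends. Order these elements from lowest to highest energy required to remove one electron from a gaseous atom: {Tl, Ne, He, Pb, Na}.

He is in period 1, group 18; Ne is in period 2, group 18; Na is in period 3, group 1; Tl is in period 6, group 13; Pb is in period 6, group 14.
IE₁ increases left→right with effective nuclear charge and decreases top→bottom as the valence shell moves farther out.
These span different periods and groups, so the two trends combine.
Tl > Na: period and group pull opposite ways; the across-period shift dominates (589 vs 496 kJ/mol).
Pb > Tl: Pb lies to the right of Tl in period 6, so the across-period effect alone puts Pb higher.
Ne > Pb: relative to Pb, both the across-period and down-group shifts push Ne's first ionization energy up.
He > Ne: He sits above Ne in group 18, so the down-group effect alone puts He higher.
Approximate values (kJ/mol): He 2372, Ne 2081, Na 496, Tl 589, Pb 716.
So from lowest to highest: Na < Tl < Pb < Ne < He.

Na < Tl < Pb < Ne < He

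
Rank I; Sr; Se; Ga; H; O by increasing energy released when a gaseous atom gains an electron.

Sr, Ga, H, O, Se, I

H is in period 1, group 1; O is in period 2, group 16; Ga is in period 4, group 13; Se is in period 4, group 16; Sr is in period 5, group 2; I is in period 5, group 17.
Adding an electron releases more energy for atoms nearer the top right (short of the noble gases).
Here both period and group differ, so the two effects have to be weighed against each other.
Ga > Sr: relative to Sr, both the across-period and down-group shifts push Ga's electron affinity up.
H > Ga: the two effects oppose for this pair; the down-group effect wins (73 vs 29 kJ/mol).
O > H: the two effects oppose for this pair; the across-period effect wins (141 vs 73 kJ/mol).
Se > O: this pair runs against the simple trend — see the exception note.
I > Se: period and group pull opposite ways; the across-period shift dominates (295 vs 195 kJ/mol).
Note the exception: Se has a higher electron affinity than O, contrary to the simple trend — O's compact 2p subshell gives strong electron–electron repulsion on the added electron.
Tabulated electron affinity (kJ/mol): H 73, O 141, Ga 29, Se 195, Sr 5, I 295.
So from lowest to highest: Sr < Ga < H < O < Se < I.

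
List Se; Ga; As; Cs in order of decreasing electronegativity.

Ga is in period 4, group 13; As is in period 4, group 15; Se is in period 4, group 16; Cs is in period 6, group 1.
EN rises left→right (higher Z_eff, smaller atoms) and falls top→bottom (larger, more shielded atoms).
These span different periods and groups, so the two trends combine.
Ga > Cs: both effects reinforce here, so Ga is clearly the higher of the two.
As > Ga: As lies to the right of Ga in period 4, so the across-period effect alone puts As higher.
Se > As: both are in period 4; the period trend gives Se the larger value.
For reference (Pauling): Ga 1.81, As 2.18, Se 2.55, Cs 0.79.
So from highest to lowest: Se > As > Ga > Cs.

Se, As, Ga, Cs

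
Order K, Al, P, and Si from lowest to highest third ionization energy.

Al < P < Si < K

IE_3 is the cost of taking one more electron from the +2 cation: K²⁺ is already 1 electron into the core; Al²⁺ still has 1 valence electron; P²⁺ still has 3 valence electrons; Si²⁺ still has 2 valence electrons.
Core electrons are held far more tightly than valence electrons, so K tops the IE_3 order.
Valence configurations: Al²⁺ [Ne]3s¹, P²⁺ [Ne]3s²3p¹, Si²⁺ [Ne]3s².
P²⁺ loses a lone 3p electron whereas Si²⁺ must break into a filled 3s² pair, so IE_3(Si) > IE_3(P) even though P has the higher nuclear charge.
Tabulated IE_3 (kJ/mol): K 4420, Al 2745, P 2914, Si 3232.
So the third ionization energies run Al < P < Si < K.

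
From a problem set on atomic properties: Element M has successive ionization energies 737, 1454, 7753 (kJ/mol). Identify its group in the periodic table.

Look for the largest jump between consecutive ionization energies: IE3/IE2 ≈ 5.3, far larger than any earlier ratio.
That jump marks the point where a core electron is being removed. So the atom has 2 valence electrons.
A main-group element with 2 valence electrons is in group 2.

Group 2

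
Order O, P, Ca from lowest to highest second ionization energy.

Ca < P < O

After 1 electron has been removed, what remains? O⁺ still has 5 valence electrons; P⁺ still has 4 valence electrons; Ca⁺ still has 1 valence electron.
All are still removing valence electrons, so compare the +1 ions as you would atoms: IE_2 generally rises across a period (higher Z_eff) and falls down a group (larger shell), subject to the usual subshell exceptions.
Valence configurations: O⁺ [He]2s²2p³, P⁺ [Ne]3s²3p², Ca⁺ [Ar]4s¹.
Tabulated IE_2 (kJ/mol): O 3388, P 1907, Ca 1145.
Overall IE_2 order: Ca < P < O.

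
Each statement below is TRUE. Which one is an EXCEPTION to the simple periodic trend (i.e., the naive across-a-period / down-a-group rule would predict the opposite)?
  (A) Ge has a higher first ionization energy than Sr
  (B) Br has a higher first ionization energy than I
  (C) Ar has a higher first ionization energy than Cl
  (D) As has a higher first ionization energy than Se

The general trend: first ionization energy increases across a period and decreases down a group.
(A) Ge (period 4, group 14) vs Sr (period 5, group 2): the stated order agrees with the simple trend.
(B) Br (period 4, group 17) vs I (period 5, group 17): the stated order agrees with the simple trend.
(C) Ar (period 3, group 18) vs Cl (period 3, group 17): the stated order agrees with the simple trend.
(D) As (period 4, group 15) vs Se (period 4, group 16): the stated order contradicts the simple trend.
The exception is (D): Se (4p⁴) ionizes more easily than half-filled As (4p³).

(D)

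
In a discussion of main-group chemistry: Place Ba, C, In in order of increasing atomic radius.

C < In < Ba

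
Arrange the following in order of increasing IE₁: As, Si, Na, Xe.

Na, Si, As, Xe

First ionization energy rises across a period (greater Z_eff holds electrons more tightly) and falls down a group (valence electrons are farther from the nucleus).
These span different periods and groups, so the two trends combine.
Si > Na: both are in period 3; the period trend gives Si the larger value.
As > Si: the two effects oppose for this pair; the across-period effect wins (947 vs 786 kJ/mol).
Xe > As: period and group pull opposite ways; the across-period shift dominates (1170 vs 947 kJ/mol).
Approximate values (kJ/mol): Na 496, Si 786, As 947, Xe 1170.
So from lowest to highest: Na < Si < As < Xe.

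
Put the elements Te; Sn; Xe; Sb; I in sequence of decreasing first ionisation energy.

Xe > I > Te > Sb > Sn

Sn is in period 5, group 14; Sb is in period 5, group 15; Te is in period 5, group 16; I is in period 5, group 17; Xe is in period 5, group 18.
Across a period the outer electron is held more tightly (higher IE₁); down a group it sits in a higher shell, more shielded, and comes off more easily.
All lie in period 5, so first ionization energy increases left to right.
So from highest to lowest: Xe > I > Te > Sb > Sn.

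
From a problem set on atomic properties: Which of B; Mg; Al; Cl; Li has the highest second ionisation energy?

Li

The second ionization energy removes an electron from the +1 ion. For each element: B⁺ still has 2 valence electrons; Mg⁺ still has 1 valence electron; Al⁺ still has 2 valence electrons; Cl⁺ still has 6 valence electrons; Li⁺ is the bare [He] core.
Core electrons are held far more tightly than valence electrons, so Li tops the IE_2 order.
Valence configurations: B⁺ [He]2s², Mg⁺ [Ne]3s¹, Al⁺ [Ne]3s², Cl⁺ [Ne]3s²3p⁴.
The numbers (kJ/mol): B 2427, Mg 1451, Al 1817, Cl 2298, Li 7298.
So the second ionization energies run Mg < Al < Cl < B < Li.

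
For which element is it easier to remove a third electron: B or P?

The third ionization energy removes an electron from the +2 ion. For each element: B²⁺ still has 1 valence electron; P²⁺ still has 3 valence electrons.
All are still removing valence electrons, so compare the +2 ions as you would atoms: IE_3 generally rises across a period (higher Z_eff) and falls down a group (larger shell), subject to the usual subshell exceptions.
Valence configurations: B²⁺ [He]2s¹, P²⁺ [Ne]3s²3p¹.
Approximate IE_3 values (kJ/mol): B 3660, P 2914.
So the third ionization energies run P < B.

P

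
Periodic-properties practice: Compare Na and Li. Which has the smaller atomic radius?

Li is in period 2, group 1; Na is in period 3, group 1.
Across a period the added protons contract the valence shell; down a group each new principal shell makes the atom larger.
All are in group 1, so atomic radius increases down the group.
So Li has the smaller atomic radius (Li < Na).

Li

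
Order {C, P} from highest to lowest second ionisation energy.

C > P

IE_2 is the cost of taking one more electron from the +1 cation: C⁺ still has 3 valence electrons; P⁺ still has 4 valence electrons.
All are still removing valence electrons, so compare the +1 ions as you would atoms: IE_2 generally rises across a period (higher Z_eff) and falls down a group (larger shell), subject to the usual subshell exceptions.
Valence configurations: C⁺ [He]2s²2p¹, P⁺ [Ne]3s²3p².
Tabulated IE_2 (kJ/mol): C 2353, P 1907.
Putting it together, IE_2: P < C.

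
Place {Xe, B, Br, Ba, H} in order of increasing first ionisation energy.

Ba, B, Br, Xe, H

H is in period 1, group 1; B is in period 2, group 13; Br is in period 4, group 17; Xe is in period 5, group 18; Ba is in period 6, group 2.
First ionization energy rises across a period (greater Z_eff holds electrons more tightly) and falls down a group (valence electrons are farther from the nucleus).
Here both period and group differ, so the two effects have to be weighed against each other.
B > Ba: relative to Ba, both the across-period and down-group shifts push B's first ionization energy up.
Br > B: the two effects oppose for this pair; the across-period effect wins (1140 vs 801 kJ/mol).
Xe > Br: the two effects oppose for this pair; the across-period effect wins (1170 vs 1140 kJ/mol).
H > Xe: the two effects oppose for this pair; the down-group effect wins (1312 vs 1170 kJ/mol).
For reference (kJ/mol): H 1312, B 801, Br 1140, Xe 1170, Ba 503.
So from lowest to highest: Ba < B < Br < Xe < H.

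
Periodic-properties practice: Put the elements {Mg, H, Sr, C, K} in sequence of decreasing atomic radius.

K > Sr > Mg > C > H

H is in period 1, group 1; C is in period 2, group 14; Mg is in period 3, group 2; K is in period 4, group 1; Sr is in period 5, group 2.
Moving right in a period, electrons are added to the same shell under a stronger nuclear pull, so atoms get smaller; moving down, a new shell is opened and atoms get larger.
These span different periods and groups, so the two trends combine.
C > H: the two effects oppose for this pair; the down-group effect wins (75 vs 32 pm).
Mg > C: both effects reinforce here, so Mg is clearly the larger of the two.
Sr > Mg: they share group 2; the group trend gives Sr the larger value.
K > Sr: the two effects oppose for this pair; the across-period effect wins (196 vs 185 pm).
For reference (pm): H 32, C 75, Mg 139, K 196, Sr 185.
So from largest to smallest: K > Sr > Mg > C > H.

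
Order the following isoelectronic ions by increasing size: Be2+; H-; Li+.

Be2+, Li+, H-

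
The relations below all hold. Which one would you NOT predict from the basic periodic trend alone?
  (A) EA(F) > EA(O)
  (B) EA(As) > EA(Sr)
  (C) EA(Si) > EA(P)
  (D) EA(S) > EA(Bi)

(C)

The general trend: electron affinity increases across a period and decreases down a group.
(A) F (period 2, group 17) vs O (period 2, group 16): the stated order agrees with the simple trend.
(B) As (period 4, group 15) vs Sr (period 5, group 2): the stated order agrees with the simple trend.
(C) Si (period 3, group 14) vs P (period 3, group 15): the stated order contradicts the simple trend.
(D) S (period 3, group 16) vs Bi (period 6, group 15): the stated order agrees with the simple trend.
The exception is (C): adding an electron to P's half-filled 3p³ is unfavourable, so Si (3p²) has the more exothermic EA.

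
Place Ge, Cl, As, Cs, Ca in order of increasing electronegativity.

Cs < Ca < Ge < As < Cl

Cl is in period 3, group 17; Ca is in period 4, group 2; Ge is in period 4, group 14; As is in period 4, group 15; Cs is in period 6, group 1.
Atoms toward the upper right of the periodic table pull bonding electrons most strongly.
Neither a single period nor a single group — weigh both effects.
Ca > Cs: relative to Cs, both the across-period and down-group shifts push Ca's electronegativity up.
Ge > Ca: both are in period 4; the period trend gives Ge the larger value.
As > Ge: As lies to the right of Ge in period 4, so the across-period effect alone puts As higher.
Cl > As: both effects reinforce here, so Cl is clearly the higher of the two.
Tabulated electronegativity (Pauling): Cl 3.16, Ca 1.00, Ge 2.01, As 2.18, Cs 0.79.
So from lowest to highest: Cs < Ca < Ge < As < Cl.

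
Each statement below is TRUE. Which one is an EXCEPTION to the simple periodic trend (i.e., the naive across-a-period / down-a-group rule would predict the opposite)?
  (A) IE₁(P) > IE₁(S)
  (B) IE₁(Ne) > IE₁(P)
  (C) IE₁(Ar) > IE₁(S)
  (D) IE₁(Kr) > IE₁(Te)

(A)

The general trend: IE₁ increases across a period and decreases down a group.
(A) P (period 3, group 15) vs S (period 3, group 16): the stated order contradicts the simple trend.
(B) Ne (period 2, group 18) vs P (period 3, group 15): the stated order agrees with the simple trend.
(C) Ar (period 3, group 18) vs S (period 3, group 16): the stated order agrees with the simple trend.
(D) Kr (period 4, group 18) vs Te (period 5, group 16): the stated order agrees with the simple trend.
The exception is (A): S (3p⁴) ionizes more easily than half-filled P (3p³) because the paired 3p electron in S is pushed out by e⁻–e⁻ repulsion.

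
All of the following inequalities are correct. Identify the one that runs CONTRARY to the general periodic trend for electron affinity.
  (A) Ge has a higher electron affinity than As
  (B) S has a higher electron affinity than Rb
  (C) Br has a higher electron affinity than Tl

(A)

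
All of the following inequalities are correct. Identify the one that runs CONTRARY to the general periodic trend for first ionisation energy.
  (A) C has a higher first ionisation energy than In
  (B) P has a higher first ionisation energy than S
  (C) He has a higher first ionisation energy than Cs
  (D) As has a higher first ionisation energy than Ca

(B)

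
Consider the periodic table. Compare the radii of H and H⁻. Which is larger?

H⁻

Forming H⁻ adds 1 electron to H. More electron–electron repulsion in the same shell, with unchanged nuclear charge, lets the cloud expand.
An anion is larger than its parent atom: H⁻ > H.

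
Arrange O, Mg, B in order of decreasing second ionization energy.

O > B > Mg

The second ionization energy removes an electron from the +1 ion. For each element: O⁺ still has 5 valence electrons; Mg⁺ still has 1 valence electron; B⁺ still has 2 valence electrons.
All are still removing valence electrons, so compare the +1 ions as you would atoms: IE_2 generally rises across a period (higher Z_eff) and falls down a group (larger shell), subject to the usual subshell exceptions.
Valence configurations: O⁺ [He]2s²2p³, Mg⁺ [Ne]3s¹, B⁺ [He]2s².
The numbers (kJ/mol): O 3388, Mg 1451, B 2427.
Putting it together, IE_2: Mg < B < O.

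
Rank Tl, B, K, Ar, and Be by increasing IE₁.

K < Tl < B < Be < Ar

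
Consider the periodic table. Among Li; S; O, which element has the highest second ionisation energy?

The second ionization energy removes an electron from the +1 ion. For each element: Li⁺ is the bare [He] core; S⁺ still has 5 valence electrons; O⁺ still has 5 valence electrons.
Core electrons are held far more tightly than valence electrons, so Li tops the IE_2 order.
Valence configurations: S⁺ [Ne]3s²3p³, O⁺ [He]2s²2p³.
The numbers (kJ/mol): Li 7298, S 2252, O 3388.
So the second ionization energies run S < O < Li.

Li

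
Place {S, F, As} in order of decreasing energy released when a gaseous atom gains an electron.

F, S, As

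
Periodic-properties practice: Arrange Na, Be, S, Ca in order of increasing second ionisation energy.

Ca < Be < S < Na

The second ionization energy removes an electron from the +1 ion. For each element: Na⁺ is the bare [Ne] core; Be⁺ still has 1 valence electron; S⁺ still has 5 valence electrons; Ca⁺ still has 1 valence electron.
Breaking into a closed-shell core is much more expensive than removing a leftover valence electron — Na has the largest IE_2 here.
Valence configurations: Be⁺ [He]2s¹, S⁺ [Ne]3s²3p³, Ca⁺ [Ar]4s¹.
Approximate IE_2 values (kJ/mol): Na 4562, Be 1757, S 2252, Ca 1145.
So the second ionization energies run Ca < Be < S < Na.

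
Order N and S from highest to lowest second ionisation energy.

The second ionization energy removes an electron from the +1 ion. For each element: N⁺ still has 4 valence electrons; S⁺ still has 5 valence electrons.
All are still removing valence electrons, so compare the +1 ions as you would atoms: IE_2 generally rises across a period (higher Z_eff) and falls down a group (larger shell), subject to the usual subshell exceptions.
Valence configurations: N⁺ [He]2s²2p², S⁺ [Ne]3s²3p³.
Tabulated IE_2 (kJ/mol): N 2856, S 2252.
Overall IE_2 order: S < N.

N > S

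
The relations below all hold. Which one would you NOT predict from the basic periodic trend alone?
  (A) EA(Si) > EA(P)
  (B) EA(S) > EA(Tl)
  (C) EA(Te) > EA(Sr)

(A)

The general trend: electron affinity increases across a period and decreases down a group.
(A) Si (period 3, group 14) vs P (period 3, group 15): the stated order contradicts the simple trend.
(B) S (period 3, group 16) vs Tl (period 6, group 13): the stated order agrees with the simple trend.
(C) Te (period 5, group 16) vs Sr (period 5, group 2): the stated order agrees with the simple trend.
The exception is (A): adding an electron to P's half-filled 3p³ is unfavourable, so Si (3p²) has the more exothermic EA.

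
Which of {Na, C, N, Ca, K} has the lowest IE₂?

Consider each +1 ion: Na⁺ is the bare [Ne] core; C⁺ still has 3 valence electrons; N⁺ still has 4 valence electrons; Ca⁺ still has 1 valence electron; K⁺ is the bare [Ar] core.
Breaking into a closed-shell core is much more expensive than removing a leftover valence electron — K and Na have the largest IE_2 here.
Valence configurations: C⁺ [He]2s²2p¹, N⁺ [He]2s²2p², Ca⁺ [Ar]4s¹.
The numbers (kJ/mol): Na 4562, C 2353, N 2856, Ca 1145, K 3052.
Overall IE_2 order: Ca < C < N < K < Na.

Ca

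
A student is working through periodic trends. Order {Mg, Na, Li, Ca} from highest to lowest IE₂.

Li > Na > Mg > Ca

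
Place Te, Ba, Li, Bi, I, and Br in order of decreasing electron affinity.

Br > I > Te > Bi > Li > Ba

Li is in period 2, group 1; Br is in period 4, group 17; Te is in period 5, group 16; I is in period 5, group 17; Ba is in period 6, group 2; Bi is in period 6, group 15.
Adding an electron releases more energy for atoms nearer the top right (short of the noble gases).
These span different periods and groups, so the two trends combine.
Li > Ba: period and group pull opposite ways; the down-group shift dominates (60 vs 14 kJ/mol).
Bi > Li: the two effects oppose for this pair; the across-period effect wins (91 vs 60 kJ/mol).
Te > Bi: relative to Bi, both the across-period and down-group shifts push Te's electron affinity up.
I > Te: both are in period 5; the period trend gives I the larger value.
Br > I: they share group 17; the group trend gives Br the larger value.
Approximate values (kJ/mol): Li 60, Br 325, Te 190, I 295, Ba 14, Bi 91.
So from highest to lowest: Br > I > Te > Bi > Li > Ba.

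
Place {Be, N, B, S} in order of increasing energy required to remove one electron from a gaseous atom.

First ionization energy rises across a period (greater Z_eff holds electrons more tightly) and falls down a group (valence electrons are farther from the nucleus).
Here both period and group differ, so the two effects have to be weighed against each other.
Be > B: this pair runs against the simple trend — see the exception note.
S > Be: period and group pull opposite ways; the across-period shift dominates (1000 vs 900 kJ/mol).
N > S: the two effects oppose for this pair; the down-group effect wins (1402 vs 1000 kJ/mol).
Note the exception: Be has a higher first ionization energy than B, contrary to the simple trend — removing B's lone 2p electron is easier than breaking Be's filled 2s².
For reference (kJ/mol): Be 900, B 801, N 1402, S 1000.
So from lowest to highest: B < Be < S < N.

B, Be, S, N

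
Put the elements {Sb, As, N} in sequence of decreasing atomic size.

N is in period 2, group 15; As is in period 4, group 15; Sb is in period 5, group 15.
Moving right in a period, electrons are added to the same shell under a stronger nuclear pull, so atoms get smaller; moving down, a new shell is opened and atoms get larger.
All are in group 15, so atomic radius increases down the group.
So from largest to smallest: Sb > As > N.

Sb, As, N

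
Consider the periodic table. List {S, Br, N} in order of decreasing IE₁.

IE₁ increases left→right with effective nuclear charge and decreases top→bottom as the valence shell moves farther out.
A diagonal step moves right (one effect) and down (the opposite effect) at once.
Br > S: period and group pull opposite ways; the across-period shift dominates (1140 vs 1000 kJ/mol).
N > Br: the two effects oppose for this pair; the down-group effect wins (1402 vs 1140 kJ/mol).
For reference (kJ/mol): N 1402, S 1000, Br 1140.
So from highest to lowest: N > Br > S.

N > Br > S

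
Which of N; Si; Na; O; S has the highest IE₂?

Consider each +1 ion: N⁺ still has 4 valence electrons; Si⁺ still has 3 valence electrons; Na⁺ is the bare [Ne] core; O⁺ still has 5 valence electrons; S⁺ still has 5 valence electrons.
Pulling an electron out of a noble-gas core costs far more than removing a remaining valence electron, so Na sits at the high end of IE_2.
Valence configurations: N⁺ [He]2s²2p², Si⁺ [Ne]3s²3p¹, O⁺ [He]2s²2p³, S⁺ [Ne]3s²3p³.
Approximate IE_2 values (kJ/mol): N 2856, Si 1577, Na 4562, O 3388, S 2252.
Putting it together, IE_2: Si < S < N < O < Na.

Na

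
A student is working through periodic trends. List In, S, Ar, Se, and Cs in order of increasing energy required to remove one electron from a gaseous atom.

S is in period 3, group 16; Ar is in period 3, group 18; Se is in period 4, group 16; In is in period 5, group 13; Cs is in period 6, group 1.
IE₁ increases left→right with effective nuclear charge and decreases top→bottom as the valence shell moves farther out.
These span different periods and groups, so the two trends combine.
In > Cs: relative to Cs, both the across-period and down-group shifts push In's first ionization energy up.
Se > In: relative to In, both the across-period and down-group shifts push Se's first ionization energy up.
S > Se: S sits above Se in group 16, so the down-group effect alone puts S higher.
Ar > S: both are in period 3; the period trend gives Ar the larger value.
Approximate values (kJ/mol): S 1000, Ar 1521, Se 941, In 558, Cs 376.
So from lowest to highest: Cs < In < Se < S < Ar.

Cs, In, Se, S, Ar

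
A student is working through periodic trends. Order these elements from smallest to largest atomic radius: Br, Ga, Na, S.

S < Br < Ga < Na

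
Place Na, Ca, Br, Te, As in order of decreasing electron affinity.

Na is in period 3, group 1; Ca is in period 4, group 2; As is in period 4, group 15; Br is in period 4, group 17; Te is in period 5, group 16.
Electron affinity generally becomes more exothermic across a period toward the halogens and less exothermic down a group.
These span different periods and groups, so the two trends combine.
Na > Ca: the two effects oppose for this pair; the down-group effect wins (53 vs 2 kJ/mol).
As > Na: the two effects oppose for this pair; the across-period effect wins (78 vs 53 kJ/mol).
Te > As: the two effects oppose for this pair; the across-period effect wins (190 vs 78 kJ/mol).
Br > Te: both effects reinforce here, so Br is clearly the higher of the two.
Approximate values (kJ/mol): Na 53, Ca 2, As 78, Br 325, Te 190.
So from highest to lowest: Br > Te > As > Na > Ca.

Br > Te > As > Na > Ca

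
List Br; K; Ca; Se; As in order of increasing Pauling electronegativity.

K is in period 4, group 1; Ca is in period 4, group 2; As is in period 4, group 15; Se is in period 4, group 16; Br is in period 4, group 17.
Smaller atoms with higher effective nuclear charge are more electronegative.
All lie in period 4, so electronegativity increases left to right.
So from lowest to highest: K < Ca < As < Se < Br.

K < Ca < As < Se < Br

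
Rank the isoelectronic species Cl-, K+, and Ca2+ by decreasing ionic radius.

Cl- > K+ > Ca2+

All of these have 18 electrons, so size is governed by nuclear charge alone: the more protons, the stronger the pull on the same electron cloud, and the smaller the ion.
Nuclear charges: Ca2+ (Z=20), K+ (Z=19), Cl- (Z=17).
Largest to smallest: Cl- > K+ > Ca2+.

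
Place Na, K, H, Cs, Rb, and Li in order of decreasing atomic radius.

Cs > Rb > K > Na > Li > H

Radius decreases left→right (rising Z_eff, same n) and increases top→bottom (higher n).
All are in group 1, so atomic radius increases down the group.
So from largest to smallest: Cs > Rb > K > Na > Li > H.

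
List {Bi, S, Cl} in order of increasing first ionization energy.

Bi, S, Cl

Removing the outermost electron gets harder across a period and easier down a group.
These span different periods and groups, so the two trends combine.
S > Bi: both effects reinforce here, so S is clearly the higher of the two.
Cl > S: both are in period 3; the period trend gives Cl the larger value.
Approximate values (kJ/mol): S 1000, Cl 1251, Bi 703.
So from lowest to highest: Bi < S < Cl.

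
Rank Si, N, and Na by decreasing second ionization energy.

Na > N > Si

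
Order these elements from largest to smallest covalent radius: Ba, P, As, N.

Ba, As, P, N

N is in period 2, group 15; P is in period 3, group 15; As is in period 4, group 15; Ba is in period 6, group 2.
Radius decreases left→right (rising Z_eff, same n) and increases top→bottom (higher n).
These span different periods and groups, so the two trends combine.
P > N: P sits below N in group 15, so the down-group effect alone puts P larger.
As > P: As sits below P in group 15, so the down-group effect alone puts As larger.
Ba > As: relative to As, both the across-period and down-group shifts push Ba's atomic radius up.
Tabulated atomic radius (pm): N 71, P 111, As 121, Ba 196.
So from largest to smallest: Ba > As > P > N.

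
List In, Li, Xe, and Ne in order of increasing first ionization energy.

Li, In, Xe, Ne

Li is in period 2, group 1; Ne is in period 2, group 18; In is in period 5, group 13; Xe is in period 5, group 18.
IE₁ increases left→right with effective nuclear charge and decreases top→bottom as the valence shell moves farther out.
These span different periods and groups, so the two trends combine.
In > Li: period and group pull opposite ways; the across-period shift dominates (558 vs 520 kJ/mol).
Xe > In: both are in period 5; the period trend gives Xe the larger value.
Ne > Xe: they share group 18; the group trend gives Ne the larger value.
Tabulated first ionization energy (kJ/mol): Li 520, Ne 2081, In 558, Xe 1170.
So from lowest to highest: Li < In < Xe < Ne.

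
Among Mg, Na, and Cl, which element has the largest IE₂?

Na

Consider each +1 ion: Mg⁺ still has 1 valence electron; Na⁺ is the bare [Ne] core; Cl⁺ still has 6 valence electrons.
Core electrons are held far more tightly than valence electrons, so Na tops the IE_2 order.
Valence configurations: Mg⁺ [Ne]3s¹, Cl⁺ [Ne]3s²3p⁴.
Approximate IE_2 values (kJ/mol): Mg 1451, Na 4562, Cl 2298.
Hence IE_2: Mg < Cl < Na.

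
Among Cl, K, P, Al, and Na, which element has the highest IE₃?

The third ionization energy removes an electron from the +2 ion. For each element: Cl²⁺ still has 5 valence electrons; K²⁺ is already 1 electron into the core; P²⁺ still has 3 valence electrons; Al²⁺ still has 1 valence electron; Na²⁺ is already 1 electron into the core.
Pulling an electron out of a noble-gas core costs far more than removing a remaining valence electron, so K and Na sit at the high end of IE_3.
Valence configurations: Cl²⁺ [Ne]3s²3p³, P²⁺ [Ne]3s²3p¹, Al²⁺ [Ne]3s¹.
The numbers (kJ/mol): Cl 3822, K 4420, P 2914, Al 2745, Na 6910.
Hence IE_3: Al < P < Cl < K < Na.

Na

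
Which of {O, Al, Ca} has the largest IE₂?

O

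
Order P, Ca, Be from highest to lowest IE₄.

Be, Ca, P

IE_4 is the cost of taking one more electron from the +3 cation: P³⁺ still has 2 valence electrons; Ca³⁺ is already 1 electron into the core; Be³⁺ is already 1 electron into the core.
Breaking into a closed-shell core is much more expensive than removing a leftover valence electron — Ca and Be have the largest IE_4 here.
Tabulated IE_4 (kJ/mol): P 4964, Ca 6491, Be 21007.
Hence IE_4: P < Ca < Be.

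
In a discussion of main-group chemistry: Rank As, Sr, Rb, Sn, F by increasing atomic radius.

F is in period 2, group 17; As is in period 4, group 15; Rb is in period 5, group 1; Sr is in period 5, group 2; Sn is in period 5, group 14.
Radius decreases left→right (rising Z_eff, same n) and increases top→bottom (higher n).
Neither a single period nor a single group — weigh both effects.
As > F: relative to F, both the across-period and down-group shifts push As's atomic radius up.
Sn > As: both effects reinforce here, so Sn is clearly the larger of the two.
Sr > Sn: both are in period 5; the period trend gives Sr the larger value.
Rb > Sr: both are in period 5; the period trend gives Rb the larger value.
Approximate values (pm): F 64, As 121, Rb 210, Sr 185, Sn 140.
So from smallest to largest: F < As < Sn < Sr < Rb.

F, As, Sn, Sr, Rb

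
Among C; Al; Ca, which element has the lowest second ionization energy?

After 1 electron has been removed, what remains? C⁺ still has 3 valence electrons; Al⁺ still has 2 valence electrons; Ca⁺ still has 1 valence electron.
All are still removing valence electrons, so compare the +1 ions as you would atoms: IE_2 generally rises across a period (higher Z_eff) and falls down a group (larger shell), subject to the usual subshell exceptions.
Valence configurations: C⁺ [He]2s²2p¹, Al⁺ [Ne]3s², Ca⁺ [Ar]4s¹.
Approximate IE_2 values (kJ/mol): C 2353, Al 1817, Ca 1145.
Hence IE_2: Ca < Al < C.

Ca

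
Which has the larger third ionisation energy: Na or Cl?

Na

IE_3 is the cost of taking one more electron from the +2 cation: Na²⁺ is already 1 electron into the core; Cl²⁺ still has 5 valence electrons.
Core electrons are held far more tightly than valence electrons, so Na tops the IE_3 order.
The numbers (kJ/mol): Na 6910, Cl 3822.
So the third ionization energies run Cl < Na.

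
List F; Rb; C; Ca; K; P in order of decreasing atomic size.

C is in period 2, group 14; F is in period 2, group 17; P is in period 3, group 15; K is in period 4, group 1; Ca is in period 4, group 2; Rb is in period 5, group 1.
Moving right in a period, electrons are added to the same shell under a stronger nuclear pull, so atoms get smaller; moving down, a new shell is opened and atoms get larger.
Here both period and group differ, so the two effects have to be weighed against each other.
C > F: both are in period 2; the period trend gives C the larger value.
P > C: period and group pull opposite ways; the down-group shift dominates (111 vs 75 pm).
Ca > P: relative to P, both the across-period and down-group shifts push Ca's atomic radius up.
K > Ca: K lies to the left of Ca in period 4, so the across-period effect alone puts K larger.
Rb > K: Rb sits below K in group 1, so the down-group effect alone puts Rb larger.
For reference (pm): C 75, F 64, P 111, K 196, Ca 171, Rb 210.
So from largest to smallest: Rb > K > Ca > P > C > F.

Rb > K > Ca > P > C > F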